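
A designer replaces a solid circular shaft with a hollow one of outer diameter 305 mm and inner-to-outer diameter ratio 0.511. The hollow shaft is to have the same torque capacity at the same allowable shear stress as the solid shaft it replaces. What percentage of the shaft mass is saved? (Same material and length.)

22.6 %

Equal τ_max and T ⇒ the solid shaft needs d_s³ = d_o³(1−k⁴), so d_s = 305·(1−0.511⁴)^(1/3) = 297.9 mm.
Area ratio A_h/A_s = d_o²(1−k²)/d_s² = (1−k²)/(1−k⁴)^(2/3) = 0.7745.
Mass saving = 1 − 0.7745 = 22.6 %.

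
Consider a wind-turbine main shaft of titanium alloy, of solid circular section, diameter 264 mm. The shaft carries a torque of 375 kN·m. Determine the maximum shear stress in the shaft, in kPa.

J = πd⁴/32 = π(0.264)⁴/32 = 4.769×10^-4 m⁴.
τ_max = T·r/J = 375000 × 0.132 / 4.769×10^-4 = 1.038×10^8 Pa.

104000 kPa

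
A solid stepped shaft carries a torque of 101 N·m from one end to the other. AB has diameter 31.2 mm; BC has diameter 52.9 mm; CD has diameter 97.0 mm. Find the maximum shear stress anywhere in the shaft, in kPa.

16900 kPa

Under the same torque, τ_max = 16T/(πd³) is largest where d is smallest — segment AB (d = 31.2 mm).
τ_max = 16·101.0/(π·(0.0312)³) = 1.694×10^7 Pa.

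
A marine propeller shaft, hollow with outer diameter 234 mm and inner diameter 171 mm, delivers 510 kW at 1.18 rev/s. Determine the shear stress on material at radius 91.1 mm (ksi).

ω = 2π·1.18 = 7.414 rad/s, so T = P/ω = 510×10³ / 7.414 = 68790 N·m.
J = π(d_o⁴ − d_i⁴)/32 = π(0.234⁴ − 0.171⁴)/32 = 2.104×10^-4 m⁴.
Shear stress varies linearly with radius: τ = T·r/J = 68790 × 0.0911 / 2.104×10^-4 = 2.978×10^7 Pa.

4.32 ksi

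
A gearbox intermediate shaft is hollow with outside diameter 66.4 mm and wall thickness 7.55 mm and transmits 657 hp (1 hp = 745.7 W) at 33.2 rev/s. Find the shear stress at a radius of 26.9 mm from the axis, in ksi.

7.46 ksi

ω = 2π·33.2 = 208.6 rad/s, so T = P/ω = 657×745.7 / 208.6 = 2349 N·m.
J = π(d_o⁴ − d_i⁴)/32 = π(0.0664⁴ − 0.0513⁴)/32 = 1.228×10^-6 m⁴.
Shear stress varies linearly with radius: τ = T·r/J = 2349 × 0.0269 / 1.228×10^-6 = 5.143×10^7 Pa.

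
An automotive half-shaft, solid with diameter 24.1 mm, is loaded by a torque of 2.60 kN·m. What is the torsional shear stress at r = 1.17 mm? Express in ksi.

13.3 ksi

J = πd⁴/32 = π(0.0241)⁴/32 = 3.312×10^-8 m⁴.
Shear stress varies linearly with radius: τ = T·r/J = 2600 × 0.00117 / 3.312×10^-8 = 9.185×10^7 Pa.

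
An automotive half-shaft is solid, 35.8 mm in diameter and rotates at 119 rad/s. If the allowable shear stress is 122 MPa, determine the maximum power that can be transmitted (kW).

J = πd⁴/32 = π(0.0358)⁴/32 = 1.613×10^-7 m⁴.
T_max = τ_allow·J/r = 1.22×10^8 × 1.613×10^-7 / 0.0179 = 1099 N·m.
ω = 119 rad/s, so P_max = T_max·ω = 1.308×10^5 W.

131 kW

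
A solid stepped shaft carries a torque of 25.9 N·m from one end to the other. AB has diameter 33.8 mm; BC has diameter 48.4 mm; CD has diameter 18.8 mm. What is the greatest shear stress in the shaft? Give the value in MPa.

Under the same torque, τ_max = 16T/(πd³) is largest where d is smallest — segment CD (d = 18.8 mm).
τ_max = 16·25.90/(π·(0.0188)³) = 1.985×10^7 Pa.

19.9 MPa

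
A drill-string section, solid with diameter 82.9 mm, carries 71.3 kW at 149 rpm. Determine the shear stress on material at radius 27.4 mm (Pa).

ω = 2π·149/60 = 15.60 rad/s, so T = P/ω = 71.3×10³ / 15.60 = 4570 N·m.
J = πd⁴/32 = π(0.0829)⁴/32 = 4.637×10^-6 m⁴.
Shear stress varies linearly with radius: τ = T·r/J = 4570 × 0.0274 / 4.637×10^-6 = 2.700×10^7 Pa.

2.70e7 Pa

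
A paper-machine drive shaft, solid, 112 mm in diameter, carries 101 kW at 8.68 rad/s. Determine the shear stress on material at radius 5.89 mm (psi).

643 psi

ω = 8.68 rad/s, so T = P/ω = 101×10³ / 8.680 = 11640 N·m.
J = πd⁴/32 = π(0.112)⁴/32 = 1.545×10^-5 m⁴.
Shear stress varies linearly with radius: τ = T·r/J = 11640 × 0.00589 / 1.545×10^-5 = 4.437×10^6 Pa.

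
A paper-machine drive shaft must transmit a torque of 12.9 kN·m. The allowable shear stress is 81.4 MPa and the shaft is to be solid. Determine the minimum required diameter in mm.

93.1 mm

For a solid shaft τ_max = 16T/(πd³), so d = (16T/(π τ_allow))^(1/3) = (16·12900/(π·8.14×10^7))^(1/3) = 0.09311 m.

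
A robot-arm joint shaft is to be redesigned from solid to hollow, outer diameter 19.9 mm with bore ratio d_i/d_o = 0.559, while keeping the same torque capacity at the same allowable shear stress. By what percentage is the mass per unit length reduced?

26.4 %

Equal τ_max and T ⇒ the solid shaft needs d_s³ = d_o³(1−k⁴), so d_s = 19.9·(1−0.559⁴)^(1/3) = 19.23 mm.
Area ratio A_h/A_s = d_o²(1−k²)/d_s² = (1−k²)/(1−k⁴)^(2/3) = 0.7363.
Mass saving = 1 − 0.7363 = 26.4 %.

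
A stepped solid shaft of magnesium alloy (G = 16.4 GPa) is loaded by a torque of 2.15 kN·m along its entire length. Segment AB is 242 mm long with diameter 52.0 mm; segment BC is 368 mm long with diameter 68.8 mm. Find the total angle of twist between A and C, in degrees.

3.79°

J_AB = π(0.0520)⁴/32 = 7.18×10^-7 m⁴; J_BC = π(0.0688)⁴/32 = 2.20×10^-6 m⁴.
θ = (T/G)·Σ L_i/J_i = (2150/16.4×10⁹)·(0.242/7.18×10^-7 + 0.368/2.20×10^-6) = 0.06613 rad.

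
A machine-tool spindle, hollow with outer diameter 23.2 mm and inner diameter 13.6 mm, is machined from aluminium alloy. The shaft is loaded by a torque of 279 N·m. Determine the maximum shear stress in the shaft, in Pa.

J = π(d_o⁴ − d_i⁴)/32 = π(0.0232⁴ − 0.0136⁴)/32 = 2.508×10^-8 m⁴.
τ_max = T·r/J = 279.0 × 0.0116 / 2.508×10^-8 = 1.290×10^8 Pa.

1.29e8 Pa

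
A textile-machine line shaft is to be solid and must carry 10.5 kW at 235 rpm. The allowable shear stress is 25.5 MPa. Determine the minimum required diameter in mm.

ω = 2π·235/60 = 24.61 rad/s, so T = P/ω = 10.5×10³ / 24.61 = 426.7 N·m.
For a solid shaft τ_max = 16T/(πd³), so d = (16T/(π τ_allow))^(1/3) = (16·426.7/(π·2.55×10^7))^(1/3) = 0.04401 m.

44.0 mm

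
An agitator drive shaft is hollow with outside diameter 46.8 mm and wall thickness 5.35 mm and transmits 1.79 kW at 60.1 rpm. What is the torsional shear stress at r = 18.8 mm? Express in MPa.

ω = 2π·60.1/60 = 6.294 rad/s, so T = P/ω = 1.79×10³ / 6.294 = 284.4 N·m.
J = π(d_o⁴ − d_i⁴)/32 = π(0.0468⁴ − 0.0361⁴)/32 = 3.042×10^-7 m⁴.
Shear stress varies linearly with radius: τ = T·r/J = 284.4 × 0.0188 / 3.042×10^-7 = 1.758×10^7 Pa.

17.6 MPa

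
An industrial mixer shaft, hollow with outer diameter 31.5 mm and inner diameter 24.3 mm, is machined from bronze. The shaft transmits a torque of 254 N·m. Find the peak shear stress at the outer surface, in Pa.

J = π(d_o⁴ − d_i⁴)/32 = π(0.0315⁴ − 0.0243⁴)/32 = 6.243×10^-8 m⁴.
τ_max = T·r/J = 254.0 × 0.0158 / 6.243×10^-8 = 6.408×10^7 Pa.

6.41e7 Pa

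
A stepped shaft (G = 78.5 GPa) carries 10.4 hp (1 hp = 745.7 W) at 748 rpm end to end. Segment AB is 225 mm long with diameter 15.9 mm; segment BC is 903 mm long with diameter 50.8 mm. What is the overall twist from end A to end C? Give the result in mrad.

ω = 2π·748/60 = 78.33 rad/s, so T = P/ω = 10.4×745.7 / 78.33 = 99.01 N·m.
J_AB = π(0.0159)⁴/32 = 6.27×10^-9 m⁴; J_BC = π(0.0508)⁴/32 = 6.54×10^-7 m⁴.
θ = (T/G)·Σ L_i/J_i = (99.01/78.5×10⁹)·(0.225/6.27×10^-9 + 0.903/6.54×10^-7) = 0.04697 rad.

47.0 mrad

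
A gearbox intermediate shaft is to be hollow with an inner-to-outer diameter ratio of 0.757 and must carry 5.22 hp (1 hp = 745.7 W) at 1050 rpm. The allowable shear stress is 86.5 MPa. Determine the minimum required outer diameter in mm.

ω = 2π·1050/60 = 110.0 rad/s, so T = P/ω = 5.22×745.7 / 110.0 = 35.40 N·m.
For a hollow shaft with d_i/d_o = 0.757: τ_max = 16T/(π d_o³ (1−k⁴)), so d_o = [16T/(π τ_allow (1−k⁴))]^(1/3) = [16·35.40/(π·8.65×10^7·0.6716)]^(1/3) = 0.01459 m.

14.6 mm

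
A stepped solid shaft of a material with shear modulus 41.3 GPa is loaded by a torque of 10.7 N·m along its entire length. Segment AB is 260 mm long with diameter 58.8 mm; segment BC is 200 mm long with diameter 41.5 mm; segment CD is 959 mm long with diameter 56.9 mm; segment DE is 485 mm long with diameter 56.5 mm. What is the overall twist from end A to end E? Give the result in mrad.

J_AB = π(0.0588)⁴/32 = 1.17×10^-6 m⁴; J_BC = π(0.0415)⁴/32 = 2.91×10^-7 m⁴; J_CD = π(0.0569)⁴/32 = 1.03×10^-6 m⁴; J_DE = π(0.0565)⁴/32 = 1.00×10^-6 m⁴.
θ = (T/G)·Σ L_i/J_i = (10.70/41.3×10⁹)·(0.260/1.17×10^-6 + 0.200/2.91×10^-7 + 0.959/1.03×10^-6 + 0.485/1.00×10^-6) = 6.024×10^-4 rad.

0.602 mrad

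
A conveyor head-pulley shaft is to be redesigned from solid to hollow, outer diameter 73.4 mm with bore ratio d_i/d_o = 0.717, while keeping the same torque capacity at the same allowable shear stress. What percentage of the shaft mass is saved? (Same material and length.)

Equal τ_max and T ⇒ the solid shaft needs d_s³ = d_o³(1−k⁴), so d_s = 73.4·(1−0.717⁴)^(1/3) = 66.26 mm.
Area ratio A_h/A_s = d_o²(1−k²)/d_s² = (1−k²)/(1−k⁴)^(2/3) = 0.5962.
Mass saving = 1 − 0.5962 = 40.4 %.

40.4 %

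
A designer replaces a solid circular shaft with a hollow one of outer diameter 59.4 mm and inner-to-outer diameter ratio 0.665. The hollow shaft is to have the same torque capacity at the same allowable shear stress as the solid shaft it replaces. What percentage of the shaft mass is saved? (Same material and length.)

35.5 %

Equal τ_max and T ⇒ the solid shaft needs d_s³ = d_o³(1−k⁴), so d_s = 59.4·(1−0.665⁴)^(1/3) = 55.24 mm.
Area ratio A_h/A_s = d_o²(1−k²)/d_s² = (1−k²)/(1−k⁴)^(2/3) = 0.6449.
Mass saving = 1 − 0.6449 = 35.5 %.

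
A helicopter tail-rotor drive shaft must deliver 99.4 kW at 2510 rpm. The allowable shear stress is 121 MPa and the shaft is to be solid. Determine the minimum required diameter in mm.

25.2 mm

ω = 2π·2510/60 = 262.8 rad/s, so T = P/ω = 99.4×10³ / 262.8 = 378.2 N·m.
For a solid shaft τ_max = 16T/(πd³), so d = (16T/(π τ_allow))^(1/3) = (16·378.2/(π·1.21×10^8))^(1/3) = 0.02515 m.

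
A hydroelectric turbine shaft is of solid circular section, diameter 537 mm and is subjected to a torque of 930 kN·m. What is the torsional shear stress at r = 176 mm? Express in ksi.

J = πd⁴/32 = π(0.537)⁴/32 = 8.164×10^-3 m⁴.
Shear stress varies linearly with radius: τ = T·r/J = 930000 × 0.176 / 8.164×10^-3 = 2.005×10^7 Pa.

2.91 ksi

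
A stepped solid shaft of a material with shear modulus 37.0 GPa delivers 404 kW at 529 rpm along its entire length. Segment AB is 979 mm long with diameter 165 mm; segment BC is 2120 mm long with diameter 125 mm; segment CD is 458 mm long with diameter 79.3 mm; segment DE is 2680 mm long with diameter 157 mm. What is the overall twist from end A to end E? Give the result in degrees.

ω = 2π·529/60 = 55.40 rad/s, so T = P/ω = 404×10³ / 55.40 = 7293 N·m.
J_AB = π(0.165)⁴/32 = 7.28×10^-5 m⁴; J_BC = π(0.125)⁴/32 = 2.40×10^-5 m⁴; J_CD = π(0.0793)⁴/32 = 3.88×10^-6 m⁴; J_DE = π(0.157)⁴/32 = 5.96×10^-5 m⁴.
θ = (T/G)·Σ L_i/J_i = (7293/37.0×10⁹)·(0.979/7.28×10^-5 + 2.12/2.40×10^-5 + 0.458/3.88×10^-6 + 2.68/5.96×10^-5) = 0.05219 rad.

2.99°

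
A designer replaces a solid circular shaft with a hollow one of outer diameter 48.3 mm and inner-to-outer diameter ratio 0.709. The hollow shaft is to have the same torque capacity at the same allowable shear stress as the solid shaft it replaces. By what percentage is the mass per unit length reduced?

Equal τ_max and T ⇒ the solid shaft needs d_s³ = d_o³(1−k⁴), so d_s = 48.3·(1−0.709⁴)^(1/3) = 43.83 mm.
Area ratio A_h/A_s = d_o²(1−k²)/d_s² = (1−k²)/(1−k⁴)^(2/3) = 0.6039.
Mass saving = 1 − 0.6039 = 39.6 %.

39.6 %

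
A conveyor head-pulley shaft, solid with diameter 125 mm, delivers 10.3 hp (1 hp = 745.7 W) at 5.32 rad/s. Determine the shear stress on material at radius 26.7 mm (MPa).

1.61 MPa

ω = 5.32 rad/s, so T = P/ω = 10.3×745.7 / 5.320 = 1444 N·m.
J = πd⁴/32 = π(0.125)⁴/32 = 2.397×10^-5 m⁴.
Shear stress varies linearly with radius: τ = T·r/J = 1444 × 0.0267 / 2.397×10^-5 = 1.608×10^6 Pa.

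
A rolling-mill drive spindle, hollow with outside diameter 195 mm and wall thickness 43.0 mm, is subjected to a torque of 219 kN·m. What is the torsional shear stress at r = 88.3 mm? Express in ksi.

21.9 ksi

J = π(d_o⁴ − d_i⁴)/32 = π(0.195⁴ − 0.109⁴)/32 = 1.281×10^-4 m⁴.
Shear stress varies linearly with radius: τ = T·r/J = 219000 × 0.0883 / 1.281×10^-4 = 1.510×10^8 Pa.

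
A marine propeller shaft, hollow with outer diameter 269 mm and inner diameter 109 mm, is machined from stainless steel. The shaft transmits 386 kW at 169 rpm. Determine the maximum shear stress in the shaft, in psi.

851 psi

ω = 2π·169/60 = 17.70 rad/s, so T = P/ω = 386×10³ / 17.70 = 21810 N·m.
J = π(d_o⁴ − d_i⁴)/32 = π(0.269⁴ − 0.109⁴)/32 = 5.002×10^-4 m⁴.
τ_max = T·r/J = 21810 × 0.135 / 5.002×10^-4 = 5.865×10^6 Pa.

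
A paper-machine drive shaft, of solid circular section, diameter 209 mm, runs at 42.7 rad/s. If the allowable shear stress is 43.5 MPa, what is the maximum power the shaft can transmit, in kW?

J = πd⁴/32 = π(0.209)⁴/32 = 1.873×10^-4 m⁴.
T_max = τ_allow·J/r = 4.35×10^7 × 1.873×10^-4 / 0.104 = 77980 N·m.
ω = 42.7 rad/s, so P_max = T_max·ω = 3.330×10^6 W.

3330 kW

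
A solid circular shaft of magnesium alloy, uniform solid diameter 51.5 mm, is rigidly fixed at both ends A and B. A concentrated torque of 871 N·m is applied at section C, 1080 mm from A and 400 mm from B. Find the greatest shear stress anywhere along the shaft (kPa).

With uniform GJ and both ends fixed, compatibility θ_AC = θ_CB gives T_A·a = T_B·b, together with T_A + T_B = T₀.
T_A = T₀·b/(a+b) = 871.0·400/1480 = 235.4 N·m; T_B = 635.6 N·m.
τ in each portion: τ_AC = 8.78×10^6 Pa, τ_CB = 2.37×10^7 Pa; maximum is in CB.
τ_max = T_CB·r/J = 635.6·0.0257/6.91×10^-7 = 2.370×10^7 Pa.

23700 kPa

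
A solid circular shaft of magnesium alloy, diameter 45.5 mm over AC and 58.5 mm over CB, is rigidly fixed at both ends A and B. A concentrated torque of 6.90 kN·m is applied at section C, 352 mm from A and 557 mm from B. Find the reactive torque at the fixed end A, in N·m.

2530 N·m

Compatibility: T_A·a/J_AC = T_B·b/J_CB with T_A + T_B = T₀.
J_AC = 4.21×10^-7 m⁴, J_CB = 1.15×10^-6 m⁴, so T_A = T₀·(J_AC/a)/((J_AC/a)+(J_CB/b)) = 2530 N·m, T_B = 4370 N·m.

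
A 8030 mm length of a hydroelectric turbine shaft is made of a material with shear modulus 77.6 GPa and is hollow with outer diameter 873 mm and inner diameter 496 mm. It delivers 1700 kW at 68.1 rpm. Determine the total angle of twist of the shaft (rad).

4.83e-4 rad

ω = 2π·68.1/60 = 7.131 rad/s, so T = P/ω = 1700×10³ / 7.131 = 238400 N·m.
J = π(d_o⁴ − d_i⁴)/32 = π(0.873⁴ − 0.496⁴)/32 = 0.05108 m⁴.
θ = T·L/(G·J) = 238400 × 8.03 / (77.6×10⁹ × 0.05108) = 4.829×10^-4 rad.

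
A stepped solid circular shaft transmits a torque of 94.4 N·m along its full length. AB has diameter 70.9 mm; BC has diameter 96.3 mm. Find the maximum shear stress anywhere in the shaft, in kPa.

Under the same torque, τ_max = 16T/(πd³) is largest where d is smallest — segment AB (d = 70.9 mm).
τ_max = 16·94.40/(π·(0.0709)³) = 1.349×10^6 Pa.

1350 kPa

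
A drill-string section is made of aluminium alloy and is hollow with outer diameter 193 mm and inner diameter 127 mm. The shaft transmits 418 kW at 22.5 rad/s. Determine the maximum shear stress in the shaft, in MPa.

16.2 MPa

ω = 22.5 rad/s, so T = P/ω = 418×10³ / 22.50 = 18580 N·m.
J = π(d_o⁴ − d_i⁴)/32 = π(0.193⁴ − 0.127⁴)/32 = 1.107×10^-4 m⁴.
τ_max = T·r/J = 18580 × 0.0965 / 1.107×10^-4 = 1.620×10^7 Pa.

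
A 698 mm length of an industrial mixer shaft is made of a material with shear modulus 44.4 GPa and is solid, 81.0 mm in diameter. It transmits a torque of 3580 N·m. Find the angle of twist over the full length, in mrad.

13.3 mrad

J = πd⁴/32 = π(0.0810)⁴/32 = 4.226×10^-6 m⁴.
θ = T·L/(G·J) = 3580 × 0.698 / (44.4×10⁹ × 4.226×10^-6) = 0.01332 rad.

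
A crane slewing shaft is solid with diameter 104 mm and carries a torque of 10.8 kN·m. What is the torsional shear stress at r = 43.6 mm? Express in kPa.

41000 kPa

J = πd⁴/32 = π(0.104)⁴/32 = 1.149×10^-5 m⁴.
Shear stress varies linearly with radius: τ = T·r/J = 10800 × 0.0436 / 1.149×10^-5 = 4.100×10^7 Pa.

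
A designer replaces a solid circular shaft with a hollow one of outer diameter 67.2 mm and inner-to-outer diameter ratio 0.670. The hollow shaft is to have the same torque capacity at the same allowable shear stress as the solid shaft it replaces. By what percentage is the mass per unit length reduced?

Equal τ_max and T ⇒ the solid shaft needs d_s³ = d_o³(1−k⁴), so d_s = 67.2·(1−0.670⁴)^(1/3) = 62.34 mm.
Area ratio A_h/A_s = d_o²(1−k²)/d_s² = (1−k²)/(1−k⁴)^(2/3) = 0.6403.
Mass saving = 1 − 0.6403 = 36.0 %.

36.0 %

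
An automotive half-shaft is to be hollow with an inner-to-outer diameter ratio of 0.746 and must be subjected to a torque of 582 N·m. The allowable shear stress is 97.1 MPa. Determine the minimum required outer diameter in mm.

For a hollow shaft with d_i/d_o = 0.746: τ_max = 16T/(π d_o³ (1−k⁴)), so d_o = [16T/(π τ_allow (1−k⁴))]^(1/3) = [16·582.0/(π·9.71×10^7·0.6903)]^(1/3) = 0.03536 m.

35.4 mm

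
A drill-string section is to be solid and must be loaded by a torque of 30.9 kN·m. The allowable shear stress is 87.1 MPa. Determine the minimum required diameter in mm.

For a solid shaft τ_max = 16T/(πd³), so d = (16T/(π τ_allow))^(1/3) = (16·30900/(π·8.71×10^7))^(1/3) = 0.1218 m.

122 mm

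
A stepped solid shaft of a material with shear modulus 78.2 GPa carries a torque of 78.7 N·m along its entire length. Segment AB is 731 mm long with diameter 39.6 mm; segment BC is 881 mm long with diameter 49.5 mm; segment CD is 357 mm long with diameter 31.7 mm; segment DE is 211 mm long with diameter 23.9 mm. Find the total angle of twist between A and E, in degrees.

0.848°

J_AB = π(0.0396)⁴/32 = 2.41×10^-7 m⁴; J_BC = π(0.0495)⁴/32 = 5.89×10^-7 m⁴; J_CD = π(0.0317)⁴/32 = 9.91×10^-8 m⁴; J_DE = π(0.0239)⁴/32 = 3.20×10^-8 m⁴.
θ = (T/G)·Σ L_i/J_i = (78.70/78.2×10⁹)·(0.731/2.41×10^-7 + 0.881/5.89×10^-7 + 0.357/9.91×10^-8 + 0.211/3.20×10^-8) = 0.01480 rad.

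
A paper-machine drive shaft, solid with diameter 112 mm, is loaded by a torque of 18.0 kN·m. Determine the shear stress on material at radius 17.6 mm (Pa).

J = πd⁴/32 = π(0.112)⁴/32 = 1.545×10^-5 m⁴.
Shear stress varies linearly with radius: τ = T·r/J = 18000 × 0.0176 / 1.545×10^-5 = 2.051×10^7 Pa.

2.05e7 Pa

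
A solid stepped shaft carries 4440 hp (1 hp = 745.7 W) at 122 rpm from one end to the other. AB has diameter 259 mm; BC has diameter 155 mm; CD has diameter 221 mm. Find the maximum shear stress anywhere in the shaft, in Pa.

ω = 2π·122/60 = 12.78 rad/s, so T = P/ω = 4440×745.7 / 12.78 = 259200 N·m.
Under the same torque, τ_max = 16T/(πd³) is largest where d is smallest — segment BC (d = 155 mm).
τ_max = 16·259200/(π·(0.155)³) = 3.544×10^8 Pa.

3.54e8 Pa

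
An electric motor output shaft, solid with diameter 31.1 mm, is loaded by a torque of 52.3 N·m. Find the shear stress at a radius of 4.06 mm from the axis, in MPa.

2.31 MPa

J = πd⁴/32 = π(0.0311)⁴/32 = 9.184×10^-8 m⁴.
Shear stress varies linearly with radius: τ = T·r/J = 52.30 × 0.00406 / 9.184×10^-8 = 2.312×10^6 Pa.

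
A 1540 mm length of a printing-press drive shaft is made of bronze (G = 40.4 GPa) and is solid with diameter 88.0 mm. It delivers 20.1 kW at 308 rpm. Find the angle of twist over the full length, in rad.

0.00403 rad

ω = 2π·308/60 = 32.25 rad/s, so T = P/ω = 20.1×10³ / 32.25 = 623.2 N·m.
J = πd⁴/32 = π(0.0880)⁴/32 = 5.887×10^-6 m⁴.
θ = T·L/(G·J) = 623.2 × 1.54 / (40.4×10⁹ × 5.887×10^-6) = 4.035×10^-3 rad.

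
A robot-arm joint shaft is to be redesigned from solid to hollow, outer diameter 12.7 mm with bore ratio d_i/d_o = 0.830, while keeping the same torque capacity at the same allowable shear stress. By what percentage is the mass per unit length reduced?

52.2 %

Equal τ_max and T ⇒ the solid shaft needs d_s³ = d_o³(1−k⁴), so d_s = 12.7·(1−0.830⁴)^(1/3) = 10.25 mm.
Area ratio A_h/A_s = d_o²(1−k²)/d_s² = (1−k²)/(1−k⁴)^(2/3) = 0.4778.
Mass saving = 1 − 0.4778 = 52.2 %.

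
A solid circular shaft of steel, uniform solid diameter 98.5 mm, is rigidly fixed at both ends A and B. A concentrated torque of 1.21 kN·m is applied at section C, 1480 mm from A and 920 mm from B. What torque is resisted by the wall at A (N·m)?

With uniform GJ and both ends fixed, compatibility θ_AC = θ_CB gives T_A·a = T_B·b, together with T_A + T_B = T₀.
T_A = T₀·b/(a+b) = 1210·920/2400 = 463.8 N·m; T_B = 746.2 N·m.

464 N·m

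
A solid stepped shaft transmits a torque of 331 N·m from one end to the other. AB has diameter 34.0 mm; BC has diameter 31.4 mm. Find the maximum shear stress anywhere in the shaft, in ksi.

7.90 ksi

Under the same torque, τ_max = 16T/(πd³) is largest where d is smallest — segment BC (d = 31.4 mm).
τ_max = 16·331.0/(π·(0.0314)³) = 5.445×10^7 Pa.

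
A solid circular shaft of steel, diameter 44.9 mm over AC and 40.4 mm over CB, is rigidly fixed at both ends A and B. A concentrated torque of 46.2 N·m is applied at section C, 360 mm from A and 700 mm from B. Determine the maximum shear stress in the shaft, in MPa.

Compatibility: T_A·a/J_AC = T_B·b/J_CB with T_A + T_B = T₀.
J_AC = 3.99×10^-7 m⁴, J_CB = 2.62×10^-7 m⁴, so T_A = T₀·(J_AC/a)/((J_AC/a)+(J_CB/b)) = 34.55 N·m, T_B = 11.65 N·m.
τ in each portion: τ_AC = 1.94×10^6 Pa, τ_CB = 9.00×10^5 Pa; maximum is in AC.
τ_max = T_AC·r/J = 34.55·0.0224/3.99×10^-7 = 1.944×10^6 Pa.

1.94 MPa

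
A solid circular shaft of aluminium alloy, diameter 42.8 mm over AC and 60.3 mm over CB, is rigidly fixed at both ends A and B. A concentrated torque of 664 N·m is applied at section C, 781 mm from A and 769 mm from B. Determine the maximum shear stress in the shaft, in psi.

Compatibility: T_A·a/J_AC = T_B·b/J_CB with T_A + T_B = T₀.
J_AC = 3.29×10^-7 m⁴, J_CB = 1.30×10^-6 m⁴, so T_A = T₀·(J_AC/a)/((J_AC/a)+(J_CB/b)) = 132.8 N·m, T_B = 531.2 N·m.
τ in each portion: τ_AC = 8.62×10^6 Pa, τ_CB = 1.23×10^7 Pa; maximum is in CB.
τ_max = T_CB·r/J = 531.2·0.0301/1.30×10^-6 = 1.234×10^7 Pa.

1790 psi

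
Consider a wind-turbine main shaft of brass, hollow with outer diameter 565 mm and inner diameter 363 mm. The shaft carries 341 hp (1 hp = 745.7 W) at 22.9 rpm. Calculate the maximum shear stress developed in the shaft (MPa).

ω = 2π·22.9/60 = 2.398 rad/s, so T = P/ω = 341×745.7 / 2.398 = 106000 N·m.
J = π(d_o⁴ − d_i⁴)/32 = π(0.565⁴ − 0.363⁴)/32 = 8.300×10^-3 m⁴.
τ_max = T·r/J = 106000 × 0.282 / 8.300×10^-3 = 3.609×10^6 Pa.

3.61 MPa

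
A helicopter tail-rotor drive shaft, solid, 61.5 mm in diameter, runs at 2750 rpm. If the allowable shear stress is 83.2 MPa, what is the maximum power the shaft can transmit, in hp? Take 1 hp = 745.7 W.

J = πd⁴/32 = π(0.0615)⁴/32 = 1.404×10^-6 m⁴.
T_max = τ_allow·J/r = 8.32×10^7 × 1.404×10^-6 / 0.0307 = 3800 N·m.
ω = 2π·2750/60 = 288.0 rad/s, so P_max = T_max·ω = 1.094×10^6 W.

1470 hp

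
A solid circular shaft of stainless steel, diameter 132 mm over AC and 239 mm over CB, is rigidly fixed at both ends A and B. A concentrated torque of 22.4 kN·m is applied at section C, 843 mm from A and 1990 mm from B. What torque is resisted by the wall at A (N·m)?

Compatibility: T_A·a/J_AC = T_B·b/J_CB with T_A + T_B = T₀.
J_AC = 2.98×10^-5 m⁴, J_CB = 3.20×10^-4 m⁴, so T_A = T₀·(J_AC/a)/((J_AC/a)+(J_CB/b)) = 4034 N·m, T_B = 18370 N·m.

4030 N·m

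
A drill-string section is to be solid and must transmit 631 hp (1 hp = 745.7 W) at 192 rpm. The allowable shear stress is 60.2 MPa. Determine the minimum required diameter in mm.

126 mm

ω = 2π·192/60 = 20.11 rad/s, so T = P/ω = 631×745.7 / 20.11 = 23400 N·m.
For a solid shaft τ_max = 16T/(πd³), so d = (16T/(π τ_allow))^(1/3) = (16·23400/(π·6.02×10^7))^(1/3) = 0.1256 m.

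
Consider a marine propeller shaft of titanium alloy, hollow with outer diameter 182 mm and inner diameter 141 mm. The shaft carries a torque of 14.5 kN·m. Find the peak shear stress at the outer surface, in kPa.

J = π(d_o⁴ − d_i⁴)/32 = π(0.182⁴ − 0.141⁴)/32 = 6.891×10^-5 m⁴.
τ_max = T·r/J = 14500 × 0.0910 / 6.891×10^-5 = 1.915×10^7 Pa.

19100 kPa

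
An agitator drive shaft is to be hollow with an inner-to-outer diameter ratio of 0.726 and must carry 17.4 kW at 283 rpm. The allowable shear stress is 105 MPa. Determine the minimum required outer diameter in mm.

ω = 2π·283/60 = 29.64 rad/s, so T = P/ω = 17.4×10³ / 29.64 = 587.1 N·m.
For a hollow shaft with d_i/d_o = 0.726: τ_max = 16T/(π d_o³ (1−k⁴)), so d_o = [16T/(π τ_allow (1−k⁴))]^(1/3) = [16·587.1/(π·1.05×10^8·0.7222)]^(1/3) = 0.03404 m.

34.0 mm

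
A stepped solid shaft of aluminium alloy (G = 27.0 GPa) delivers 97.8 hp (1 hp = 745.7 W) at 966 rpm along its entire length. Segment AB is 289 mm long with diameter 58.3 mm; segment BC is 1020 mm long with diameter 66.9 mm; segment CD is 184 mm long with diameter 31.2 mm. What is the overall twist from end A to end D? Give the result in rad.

0.0735 rad

ω = 2π·966/60 = 101.2 rad/s, so T = P/ω = 97.8×745.7 / 101.2 = 720.9 N·m.
J_AB = π(0.0583)⁴/32 = 1.13×10^-6 m⁴; J_BC = π(0.0669)⁴/32 = 1.97×10^-6 m⁴; J_CD = π(0.0312)⁴/32 = 9.30×10^-8 m⁴.
θ = (T/G)·Σ L_i/J_i = (720.9/27.0×10⁹)·(0.289/1.13×10^-6 + 1.02/1.97×10^-6 + 0.184/9.30×10^-8) = 0.07347 rad.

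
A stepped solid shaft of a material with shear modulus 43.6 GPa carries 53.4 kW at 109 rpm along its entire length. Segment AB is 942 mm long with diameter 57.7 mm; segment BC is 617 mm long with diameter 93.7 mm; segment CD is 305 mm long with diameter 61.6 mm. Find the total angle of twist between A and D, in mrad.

125 mrad

ω = 2π·109/60 = 11.41 rad/s, so T = P/ω = 53.4×10³ / 11.41 = 4678 N·m.
J_AB = π(0.0577)⁴/32 = 1.09×10^-6 m⁴; J_BC = π(0.0937)⁴/32 = 7.57×10^-6 m⁴; J_CD = π(0.0616)⁴/32 = 1.41×10^-6 m⁴.
θ = (T/G)·Σ L_i/J_i = (4678/43.6×10⁹)·(0.942/1.09×10^-6 + 0.617/7.57×10^-6 + 0.305/1.41×10^-6) = 0.1248 rad.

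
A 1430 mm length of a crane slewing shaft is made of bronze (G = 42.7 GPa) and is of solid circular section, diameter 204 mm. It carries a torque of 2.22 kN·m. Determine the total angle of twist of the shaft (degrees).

J = πd⁴/32 = π(0.204)⁴/32 = 1.700×10^-4 m⁴.
θ = T·L/(G·J) = 2220 × 1.43 / (42.7×10⁹ × 1.700×10^-4) = 4.373×10^-4 rad.

0.0251°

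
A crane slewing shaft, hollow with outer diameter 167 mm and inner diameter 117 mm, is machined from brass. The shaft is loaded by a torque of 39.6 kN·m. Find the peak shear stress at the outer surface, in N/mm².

57.0 N/mm²

J = π(d_o⁴ − d_i⁴)/32 = π(0.167⁴ − 0.117⁴)/32 = 5.796×10^-5 m⁴.
τ_max = T·r/J = 39600 × 0.0835 / 5.796×10^-5 = 5.705×10^7 Pa.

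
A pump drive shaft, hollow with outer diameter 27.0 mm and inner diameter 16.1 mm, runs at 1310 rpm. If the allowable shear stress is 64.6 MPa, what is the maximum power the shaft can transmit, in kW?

J = π(d_o⁴ − d_i⁴)/32 = π(0.0270⁴ − 0.0161⁴)/32 = 4.558×10^-8 m⁴.
T_max = τ_allow·J/r = 6.46×10^7 × 4.558×10^-8 / 0.0135 = 218.1 N·m.
ω = 2π·1310/60 = 137.2 rad/s, so P_max = T_max·ω = 2.992×10^4 W.

29.9 kW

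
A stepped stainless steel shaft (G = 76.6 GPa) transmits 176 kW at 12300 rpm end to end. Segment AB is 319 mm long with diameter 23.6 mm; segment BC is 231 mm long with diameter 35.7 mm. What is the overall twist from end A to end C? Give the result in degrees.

1.22°

ω = 2π·12300/60 = 1288 rad/s, so T = P/ω = 176×10³ / 1288 = 136.6 N·m.
J_AB = π(0.0236)⁴/32 = 3.05×10^-8 m⁴; J_BC = π(0.0357)⁴/32 = 1.59×10^-7 m⁴.
θ = (T/G)·Σ L_i/J_i = (136.6/76.6×10⁹)·(0.319/3.05×10^-8 + 0.231/1.59×10^-7) = 0.02127 rad.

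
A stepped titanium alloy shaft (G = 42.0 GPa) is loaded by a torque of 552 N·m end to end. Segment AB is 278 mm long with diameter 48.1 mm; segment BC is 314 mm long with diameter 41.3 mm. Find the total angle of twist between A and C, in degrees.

J_AB = π(0.0481)⁴/32 = 5.26×10^-7 m⁴; J_BC = π(0.0413)⁴/32 = 2.86×10^-7 m⁴.
θ = (T/G)·Σ L_i/J_i = (552.0/42.0×10⁹)·(0.278/5.26×10^-7 + 0.314/2.86×10^-7) = 0.02140 rad.

1.23°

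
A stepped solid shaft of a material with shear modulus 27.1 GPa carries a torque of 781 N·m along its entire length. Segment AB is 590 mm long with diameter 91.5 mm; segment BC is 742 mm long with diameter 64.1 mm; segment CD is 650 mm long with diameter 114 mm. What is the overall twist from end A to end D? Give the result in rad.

J_AB = π(0.0915)⁴/32 = 6.88×10^-6 m⁴; J_BC = π(0.0641)⁴/32 = 1.66×10^-6 m⁴; J_CD = π(0.114)⁴/32 = 1.66×10^-5 m⁴.
θ = (T/G)·Σ L_i/J_i = (781.0/27.1×10⁹)·(0.590/6.88×10^-6 + 0.742/1.66×10^-6 + 0.650/1.66×10^-5) = 0.01650 rad.

0.0165 rad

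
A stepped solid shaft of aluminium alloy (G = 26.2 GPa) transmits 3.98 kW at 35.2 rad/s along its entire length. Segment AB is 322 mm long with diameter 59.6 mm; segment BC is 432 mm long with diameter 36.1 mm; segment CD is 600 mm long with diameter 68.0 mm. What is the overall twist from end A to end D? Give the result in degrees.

ω = 35.2 rad/s, so T = P/ω = 3.98×10³ / 35.20 = 113.1 N·m.
J_AB = π(0.0596)⁴/32 = 1.24×10^-6 m⁴; J_BC = π(0.0361)⁴/32 = 1.67×10^-7 m⁴; J_CD = π(0.0680)⁴/32 = 2.10×10^-6 m⁴.
θ = (T/G)·Σ L_i/J_i = (113.1/26.2×10⁹)·(0.322/1.24×10^-6 + 0.432/1.67×10^-7 + 0.600/2.10×10^-6) = 0.01354 rad.

0.776°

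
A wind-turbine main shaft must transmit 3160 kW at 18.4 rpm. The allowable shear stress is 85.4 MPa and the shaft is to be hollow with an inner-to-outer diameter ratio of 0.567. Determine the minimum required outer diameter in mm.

ω = 2π·18.4/60 = 1.927 rad/s, so T = P/ω = 3160×10³ / 1.927 = 1.640e6 N·m.
For a hollow shaft with d_i/d_o = 0.567: τ_max = 16T/(π d_o³ (1−k⁴)), so d_o = [16T/(π τ_allow (1−k⁴))]^(1/3) = [16·1.640e6/(π·8.54×10^7·0.8966)]^(1/3) = 0.4778 m.

478 mm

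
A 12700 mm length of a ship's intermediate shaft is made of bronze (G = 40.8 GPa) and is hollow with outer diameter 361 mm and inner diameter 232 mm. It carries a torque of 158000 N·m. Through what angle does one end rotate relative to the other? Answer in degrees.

J = π(d_o⁴ − d_i⁴)/32 = π(0.361⁴ − 0.232⁴)/32 = 1.383×10^-3 m⁴.
θ = T·L/(G·J) = 158000 × 12.7 / (40.8×10⁹ × 1.383×10^-3) = 0.03556 rad.

2.04°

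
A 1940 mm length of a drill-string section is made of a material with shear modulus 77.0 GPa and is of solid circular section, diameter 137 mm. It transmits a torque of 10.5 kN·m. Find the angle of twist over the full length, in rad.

J = πd⁴/32 = π(0.137)⁴/32 = 3.458×10^-5 m⁴.
θ = T·L/(G·J) = 10500 × 1.94 / (77.0×10⁹ × 3.458×10^-5) = 7.649×10^-3 rad.

0.00765 rad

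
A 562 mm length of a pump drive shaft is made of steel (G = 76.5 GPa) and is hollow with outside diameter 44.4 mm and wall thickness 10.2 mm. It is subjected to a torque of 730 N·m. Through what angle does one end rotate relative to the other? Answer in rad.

J = π(d_o⁴ − d_i⁴)/32 = π(0.0444⁴ − 0.0240⁴)/32 = 3.490×10^-7 m⁴.
θ = T·L/(G·J) = 730.0 × 0.562 / (76.5×10⁹ × 3.490×10^-7) = 0.01537 rad.

0.0154 rad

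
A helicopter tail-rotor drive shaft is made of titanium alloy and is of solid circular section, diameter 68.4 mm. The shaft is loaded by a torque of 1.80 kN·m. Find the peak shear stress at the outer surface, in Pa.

2.86e7 Pa

J = πd⁴/32 = π(0.0684)⁴/32 = 2.149×10^-6 m⁴.
τ_max = T·r/J = 1800 × 0.0342 / 2.149×10^-6 = 2.865×10^7 Pa.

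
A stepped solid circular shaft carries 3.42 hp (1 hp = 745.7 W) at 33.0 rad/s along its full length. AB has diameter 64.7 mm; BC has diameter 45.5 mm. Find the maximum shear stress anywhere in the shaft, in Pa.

4.18e6 Pa

ω = 33.0 rad/s, so T = P/ω = 3.42×745.7 / 33.00 = 77.28 N·m.
Under the same torque, τ_max = 16T/(πd³) is largest where d is smallest — segment BC (d = 45.5 mm).
τ_max = 16·77.28/(π·(0.0455)³) = 4.178×10^6 Pa.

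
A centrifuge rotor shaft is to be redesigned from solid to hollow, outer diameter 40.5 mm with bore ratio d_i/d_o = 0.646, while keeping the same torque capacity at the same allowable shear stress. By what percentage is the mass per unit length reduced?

Equal τ_max and T ⇒ the solid shaft needs d_s³ = d_o³(1−k⁴), so d_s = 40.5·(1−0.646⁴)^(1/3) = 38.00 mm.
Area ratio A_h/A_s = d_o²(1−k²)/d_s² = (1−k²)/(1−k⁴)^(2/3) = 0.6620.
Mass saving = 1 − 0.6620 = 33.8 %.

33.8 %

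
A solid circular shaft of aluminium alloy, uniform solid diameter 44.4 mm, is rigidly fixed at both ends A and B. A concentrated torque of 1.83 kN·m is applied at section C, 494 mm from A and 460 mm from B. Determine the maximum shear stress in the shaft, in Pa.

With uniform GJ and both ends fixed, compatibility θ_AC = θ_CB gives T_A·a = T_B·b, together with T_A + T_B = T₀.
T_A = T₀·b/(a+b) = 1830·460/954.0 = 882.4 N·m; T_B = 947.6 N·m.
τ in each portion: τ_AC = 5.13×10^7 Pa, τ_CB = 5.51×10^7 Pa; maximum is in CB.
τ_max = T_CB·r/J = 947.6·0.0222/3.82×10^-7 = 5.514×10^7 Pa.

5.51e7 Pa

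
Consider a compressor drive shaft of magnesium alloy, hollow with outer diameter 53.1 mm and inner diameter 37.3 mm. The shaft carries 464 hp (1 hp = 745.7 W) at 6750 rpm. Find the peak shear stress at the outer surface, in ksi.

3.19 ksi

ω = 2π·6750/60 = 706.9 rad/s, so T = P/ω = 464×745.7 / 706.9 = 489.5 N·m.
J = π(d_o⁴ − d_i⁴)/32 = π(0.0531⁴ − 0.0373⁴)/32 = 5.905×10^-7 m⁴.
τ_max = T·r/J = 489.5 × 0.0266 / 5.905×10^-7 = 2.201×10^7 Pa.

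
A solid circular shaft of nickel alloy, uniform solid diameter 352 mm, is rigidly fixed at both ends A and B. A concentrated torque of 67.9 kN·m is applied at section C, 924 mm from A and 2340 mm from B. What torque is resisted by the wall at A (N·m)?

With uniform GJ and both ends fixed, compatibility θ_AC = θ_CB gives T_A·a = T_B·b, together with T_A + T_B = T₀.
T_A = T₀·b/(a+b) = 67900·2340/3264 = 48680 N·m; T_B = 19220 N·m.

48700 N·m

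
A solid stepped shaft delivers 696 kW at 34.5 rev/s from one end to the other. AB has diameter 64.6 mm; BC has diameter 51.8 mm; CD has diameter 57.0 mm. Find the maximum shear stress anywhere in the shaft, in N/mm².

118 N/mm²

ω = 2π·34.5 = 216.8 rad/s, so T = P/ω = 696×10³ / 216.8 = 3211 N·m.
Under the same torque, τ_max = 16T/(πd³) is largest where d is smallest — segment BC (d = 51.8 mm).
τ_max = 16·3211/(π·(0.0518)³) = 1.176×10^8 Pa.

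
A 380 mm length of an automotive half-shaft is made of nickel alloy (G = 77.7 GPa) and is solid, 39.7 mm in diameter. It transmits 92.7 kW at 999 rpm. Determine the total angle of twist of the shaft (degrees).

1.02°

ω = 2π·999/60 = 104.6 rad/s, so T = P/ω = 92.7×10³ / 104.6 = 886.1 N·m.
J = πd⁴/32 = π(0.0397)⁴/32 = 2.439×10^-7 m⁴.
θ = T·L/(G·J) = 886.1 × 0.380 / (77.7×10⁹ × 2.439×10^-7) = 0.01777 rad.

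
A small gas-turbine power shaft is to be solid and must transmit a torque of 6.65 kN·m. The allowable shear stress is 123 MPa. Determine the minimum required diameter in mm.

65.1 mm

For a solid shaft τ_max = 16T/(πd³), so d = (16T/(π τ_allow))^(1/3) = (16·6650/(π·1.23×10^8))^(1/3) = 0.06506 m.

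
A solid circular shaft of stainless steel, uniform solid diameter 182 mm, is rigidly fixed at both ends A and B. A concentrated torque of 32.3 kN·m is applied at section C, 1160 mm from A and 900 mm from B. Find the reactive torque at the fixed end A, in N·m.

14100 N·m

With uniform GJ and both ends fixed, compatibility θ_AC = θ_CB gives T_A·a = T_B·b, together with T_A + T_B = T₀.
T_A = T₀·b/(a+b) = 32300·900/2060 = 14110 N·m; T_B = 18190 N·m.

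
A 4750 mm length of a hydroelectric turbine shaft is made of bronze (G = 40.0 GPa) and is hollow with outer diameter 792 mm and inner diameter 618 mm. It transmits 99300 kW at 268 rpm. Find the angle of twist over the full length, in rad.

ω = 2π·268/60 = 28.06 rad/s, so T = P/ω = 99300×10³ / 28.06 = 3.538e6 N·m.
J = π(d_o⁴ − d_i⁴)/32 = π(0.792⁴ − 0.618⁴)/32 = 0.02431 m⁴.
θ = T·L/(G·J) = 3.538e6 × 4.75 / (40.0×10⁹ × 0.02431) = 0.01729 rad.

0.0173 rad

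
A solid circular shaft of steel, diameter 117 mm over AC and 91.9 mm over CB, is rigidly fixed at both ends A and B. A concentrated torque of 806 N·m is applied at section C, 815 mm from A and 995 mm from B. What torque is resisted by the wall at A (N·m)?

Compatibility: T_A·a/J_AC = T_B·b/J_CB with T_A + T_B = T₀.
J_AC = 1.84×10^-5 m⁴, J_CB = 7.00×10^-6 m⁴, so T_A = T₀·(J_AC/a)/((J_AC/a)+(J_CB/b)) = 614.4 N·m, T_B = 191.6 N·m.

614 N·m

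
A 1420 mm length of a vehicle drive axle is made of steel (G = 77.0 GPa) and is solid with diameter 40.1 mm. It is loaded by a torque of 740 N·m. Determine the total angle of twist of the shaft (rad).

J = πd⁴/32 = π(0.0401)⁴/32 = 2.539×10^-7 m⁴.
θ = T·L/(G·J) = 740.0 × 1.42 / (77.0×10⁹ × 2.539×10^-7) = 0.05376 rad.

0.0538 rad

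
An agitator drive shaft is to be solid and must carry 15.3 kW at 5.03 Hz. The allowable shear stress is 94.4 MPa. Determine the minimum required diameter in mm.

29.7 mm

ω = 2π·5.03 = 31.60 rad/s, so T = P/ω = 15.3×10³ / 31.60 = 484.1 N·m.
For a solid shaft τ_max = 16T/(πd³), so d = (16T/(π τ_allow))^(1/3) = (16·484.1/(π·9.44×10^7))^(1/3) = 0.02967 m.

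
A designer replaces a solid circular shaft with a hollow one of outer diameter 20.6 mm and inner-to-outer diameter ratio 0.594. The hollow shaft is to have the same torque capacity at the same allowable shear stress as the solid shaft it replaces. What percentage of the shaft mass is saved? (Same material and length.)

29.3 %

Equal τ_max and T ⇒ the solid shaft needs d_s³ = d_o³(1−k⁴), so d_s = 20.6·(1−0.594⁴)^(1/3) = 19.71 mm.
Area ratio A_h/A_s = d_o²(1−k²)/d_s² = (1−k²)/(1−k⁴)^(2/3) = 0.7071.
Mass saving = 1 − 0.7071 = 29.3 %.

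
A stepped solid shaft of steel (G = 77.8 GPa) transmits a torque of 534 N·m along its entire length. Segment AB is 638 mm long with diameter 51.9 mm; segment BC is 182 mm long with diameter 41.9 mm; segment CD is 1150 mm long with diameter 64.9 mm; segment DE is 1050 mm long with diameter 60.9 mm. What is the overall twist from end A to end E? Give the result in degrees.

J_AB = π(0.0519)⁴/32 = 7.12×10^-7 m⁴; J_BC = π(0.0419)⁴/32 = 3.03×10^-7 m⁴; J_CD = π(0.0649)⁴/32 = 1.74×10^-6 m⁴; J_DE = π(0.0609)⁴/32 = 1.35×10^-6 m⁴.
θ = (T/G)·Σ L_i/J_i = (534.0/77.8×10⁹)·(0.638/7.12×10^-7 + 0.182/3.03×10^-7 + 1.15/1.74×10^-6 + 1.05/1.35×10^-6) = 0.02014 rad.

1.15°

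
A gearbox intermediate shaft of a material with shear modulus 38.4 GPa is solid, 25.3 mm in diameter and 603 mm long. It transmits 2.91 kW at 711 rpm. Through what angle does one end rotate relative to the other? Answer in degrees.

0.874°

ω = 2π·711/60 = 74.46 rad/s, so T = P/ω = 2.91×10³ / 74.46 = 39.08 N·m.
J = πd⁴/32 = π(0.0253)⁴/32 = 4.022×10^-8 m⁴.
θ = T·L/(G·J) = 39.08 × 0.603 / (38.4×10⁹ × 4.022×10^-8) = 0.01526 rad.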